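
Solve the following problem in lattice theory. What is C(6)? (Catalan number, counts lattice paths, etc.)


C(n) = C(2n, n) / (n+1).
C(12, 6) = 924
C(6) = 924 / 7 = 132


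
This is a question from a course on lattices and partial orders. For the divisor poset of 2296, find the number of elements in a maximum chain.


A chain is a totally ordered subset; we count the number of elements in a maximum chain.
Compute, for each element x, the size of the longest chain ending at x:
  1: 1
  2: 2
  7: 2
  41: 2
  4: 3
  8: 4
  ...
A maximum chain: 1 < 2 < 4 < 8 < 56 < 2296
Number of elements in the longest chain: 6


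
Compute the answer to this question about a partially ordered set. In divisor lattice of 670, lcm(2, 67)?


Join=lcm.
gcd(2,67)=1
lcm=134


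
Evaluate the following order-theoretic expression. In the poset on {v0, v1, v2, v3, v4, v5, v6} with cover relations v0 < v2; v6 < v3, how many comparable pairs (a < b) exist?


A comparable pair {a,b} has a < b or b < a in the order.
Count unordered pairs where one element is strictly below the other.
Examples: {v0,v2}, {v3,v6}
Total comparable pairs: 2


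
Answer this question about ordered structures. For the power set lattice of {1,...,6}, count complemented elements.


An element a is complemented if some b has a meet b = bottom, a join b = top.
every subset A has complement S\A, so all elements are complemented.
Complemented elements: {}, {1}, {2}, {3}, {4}, {5}, ... (58 more)
Count: 64


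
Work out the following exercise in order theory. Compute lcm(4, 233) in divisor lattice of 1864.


In a divisor lattice, join = lcm (least common multiple).
gcd(4,233) = 1
lcm(4,233) = 4*233/gcd = 932/1 = 932


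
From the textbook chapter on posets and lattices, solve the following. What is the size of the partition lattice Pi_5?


B(n) = number of set partitions of an n-element set.
B(n) satisfies the recurrence: B(n+1) = sum_k C(n,k)*B(k).
B(5) = 52


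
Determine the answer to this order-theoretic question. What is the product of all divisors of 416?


Divisors of 416: [1, 2, 4, 8, 13, 16, 26, 32, 52, 104, 208, 416]
Product = n^(d(n)/2) = 416^(12/2)
Product = 5182746699759616


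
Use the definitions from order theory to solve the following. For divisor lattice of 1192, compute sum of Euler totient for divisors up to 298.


Divisors of 1192 up to 298: [1, 2, 4, 8, 149, 298]
phi values: [1, 1, 2, 4, 148, 148]
Sum = 304


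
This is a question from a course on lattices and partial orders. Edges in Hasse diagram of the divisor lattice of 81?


A cover relation a -< b holds when a < b with no c strictly between.
Cover relations:
  1 -< 3
  3 -< 9
  9 -< 27
  27 -< 81
Total: 4


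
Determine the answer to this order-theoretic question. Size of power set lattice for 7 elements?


Power set = 2^n.
2^7 = 128


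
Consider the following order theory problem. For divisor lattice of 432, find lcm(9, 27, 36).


In a divisor lattice, join = lcm (least common multiple).
Compute lcm iteratively: start with first element, then lcm(current, next).
Elements: [9, 27, 36]
lcm(9,27) = 27
lcm(27,36) = 108
Final lcm = 108


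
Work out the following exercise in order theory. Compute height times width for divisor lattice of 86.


Height = length of longest chain minus 1; width = size of largest antichain.
A maximum chain: 1 | 43 | 86  (height 2).
A maximum antichain: {2, 43}  (width 2).
Product = 2 * 2 = 4


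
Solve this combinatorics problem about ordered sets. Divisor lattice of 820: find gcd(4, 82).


In a divisor lattice, meet = gcd (greatest common divisor).
By Euclidean algorithm or factoring: gcd(4,82) = 2


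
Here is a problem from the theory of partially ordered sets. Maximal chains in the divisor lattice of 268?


A maximal chain goes from the minimum element to a maximal element via cover relations.
Counting all min-to-max paths in the cover graph.
Total maximal chains: 3


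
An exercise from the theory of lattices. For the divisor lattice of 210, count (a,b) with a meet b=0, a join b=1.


Complement pair (a,b): a meet b = bottom, a join b = top.
Here: gcd(a,b)=1 and lcm(a,b)=210, i.e. a*b=210 with a,b coprime.
Pairs found: (1,210), (2,105), (3,70), (5,42), ... (12 more)
Total ordered pairs: 16


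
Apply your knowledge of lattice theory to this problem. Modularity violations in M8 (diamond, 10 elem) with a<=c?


Modular law: if a <= c then a v (b ^ c) = (a v b) ^ c.
Check all triples (a,b,c) with a <= c among 10 elements.
This lattice is modular (diamonds M_m and their chain-products are modular).
Total violating triples: 0


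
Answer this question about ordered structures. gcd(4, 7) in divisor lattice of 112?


Meet=gcd.
gcd(4,7)=1


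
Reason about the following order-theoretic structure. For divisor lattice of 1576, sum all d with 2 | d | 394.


Interval [2,394] in divisors of 1576: [2, 394]
Sum = 396


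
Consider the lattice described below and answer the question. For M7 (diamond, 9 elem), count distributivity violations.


Distributive law: a ^ (b v c) = (a ^ b) v (a ^ c).
Check all 9^3 = 729 ordered triples (a,b,c).
  e.g. a=a1, b=a2, c=a3: lhs=a1 != rhs=0
  e.g. a=a1, b=a2, c=a4: lhs=a1 != rhs=0
Total violating triples: 210


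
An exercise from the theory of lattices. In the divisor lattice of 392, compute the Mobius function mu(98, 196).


In a divisor lattice, mu(a,b) = mu(b/a) where mu is the classical Mobius function.
b/a = 196/98 = 2
Prime factorization of 2: primes [2]
2 is squarefree with 1 prime factor(s), so mu(2) = (-1)^1 = -1


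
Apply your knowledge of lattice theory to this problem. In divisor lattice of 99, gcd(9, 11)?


Meet=gcd.
gcd(9,11)=1


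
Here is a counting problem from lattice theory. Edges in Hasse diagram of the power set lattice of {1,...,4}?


A cover relation a -< b holds when a < b with no c strictly between.
Cover relations:
  {} -< {1}
  {} -< {2}
  {} -< {3}
  {} -< {4}
  {1} -< {1,2}
  {1} -< {1,3}
  {1} -< {1,4}
  {2} -< {1,2}
  ...24 more
Total: 32


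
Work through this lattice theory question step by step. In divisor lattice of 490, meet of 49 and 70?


In a divisor lattice, meet = gcd (greatest common divisor).
By Euclidean algorithm or factoring: gcd(49,70) = 7


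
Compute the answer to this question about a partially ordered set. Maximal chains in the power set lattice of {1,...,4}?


A maximal chain goes from the minimum element to a maximal element via cover relations.
Counting all min-to-max paths in the cover graph.
Total maximal chains: 24


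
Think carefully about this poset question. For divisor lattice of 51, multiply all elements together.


Divisors of 51: [1, 3, 17, 51]
Product = n^(d(n)/2) = 51^(4/2)
Product = 2601


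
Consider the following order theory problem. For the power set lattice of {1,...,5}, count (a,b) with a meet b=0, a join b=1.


Complement pair (a,b): a meet b = bottom, a join b = top.
Here: A intersect B = {} and A union B = {1,...,5}.
Pairs found: ({},{1,2,3,4,5}), ({1},{2,3,4,5}), ({2},{1,3,4,5}), ({3},{1,2,4,5}), ... (28 more)
Total ordered pairs: 32


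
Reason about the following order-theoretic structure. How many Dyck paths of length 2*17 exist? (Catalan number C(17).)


C(n) = C(2n, n) / (n+1).
C(34, 17) = 2333606220
C(17) = 2333606220 / 18 = 129644790


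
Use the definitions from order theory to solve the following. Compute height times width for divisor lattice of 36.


Height = length of longest chain minus 1; width = size of largest antichain.
A maximum chain: 1 | 3 | 9 | 18 | 36  (height 4).
A maximum antichain: {4, 6, 9}  (width 3).
Product = 4 * 3 = 12


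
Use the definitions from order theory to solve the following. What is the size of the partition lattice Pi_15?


B(n) = number of set partitions of an n-element set.
B(n) satisfies the recurrence: B(n+1) = sum_k C(n,k)*B(k).
B(15) = 1382958545


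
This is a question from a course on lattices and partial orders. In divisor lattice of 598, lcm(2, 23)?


Join=lcm.
gcd(2,23)=1
lcm=46


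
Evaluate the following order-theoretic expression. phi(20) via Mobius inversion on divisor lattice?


phi(n) = n * prod_{p|n} (1 - 1/p).
Prime divisors of 20: [2, 5]
phi(20) = 20 * (1 - 1/2) * (1 - 1/5)
phi(20) = 8


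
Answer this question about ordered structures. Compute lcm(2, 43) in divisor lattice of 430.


In a divisor lattice, join = lcm (least common multiple).
gcd(2,43) = 1
lcm(2,43) = 2*43/gcd = 86/1 = 86


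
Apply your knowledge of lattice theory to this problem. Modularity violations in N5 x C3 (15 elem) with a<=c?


Modular law: if a <= c then a v (b ^ c) = (a v b) ^ c.
Check all triples (a,b,c) with a <= c among 15 elements.
  e.g. a=(a,0), b=(c,0), c=(b,0): lhs=(a,0) != rhs=(b,0)
  e.g. a=(a,0), b=(c,1), c=(b,0): lhs=(a,0) != rhs=(b,0)
Total violating triples: 18


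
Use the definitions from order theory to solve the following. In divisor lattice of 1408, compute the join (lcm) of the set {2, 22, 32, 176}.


In a divisor lattice, join = lcm (least common multiple).
Compute lcm iteratively: start with first element, then lcm(current, next).
Elements: [2, 22, 32, 176]
lcm(2,22) = 22
lcm(22,32) = 352
lcm(352,176) = 352
Final lcm = 352


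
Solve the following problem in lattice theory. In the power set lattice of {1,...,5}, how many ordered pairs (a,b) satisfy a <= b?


The order relation is {(a,b) : a <= b}, reflexive so it includes (a,a).
Examples: ({},{}), ({},{1,2}), ({},{1,2,3}), ({},{1,2,3,4}), ({},{1,2,3,4,5}), ...
Total ordered pairs: 243


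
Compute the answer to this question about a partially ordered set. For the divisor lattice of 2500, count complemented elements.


An element a is complemented if some b has a meet b = bottom, a join b = top.
a is complemented iff gcd(a, n/a)=1, i.e. a is a unitary divisor of 2500.
Complemented elements: 1, 4, 625, 2500
Count: 4


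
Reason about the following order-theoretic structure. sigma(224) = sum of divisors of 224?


sigma(n) = sum of divisors.
Divisors of 224: [1, 2, 4, 7, 8, 14, 16, 28, 32, 56, 112, 224]
Sum = 504


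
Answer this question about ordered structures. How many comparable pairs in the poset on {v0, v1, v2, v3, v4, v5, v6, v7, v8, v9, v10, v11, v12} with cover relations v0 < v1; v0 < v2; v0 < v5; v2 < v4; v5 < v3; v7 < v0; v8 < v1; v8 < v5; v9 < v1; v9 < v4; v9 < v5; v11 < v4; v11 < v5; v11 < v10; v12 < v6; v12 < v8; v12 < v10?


A comparable pair {a,b} has a < b or b < a in the order.
Count unordered pairs where one element is strictly below the other.
Examples: {v0,v1}, {v0,v2}, {v0,v3}, {v0,v4}, ...
Total comparable pairs: 30


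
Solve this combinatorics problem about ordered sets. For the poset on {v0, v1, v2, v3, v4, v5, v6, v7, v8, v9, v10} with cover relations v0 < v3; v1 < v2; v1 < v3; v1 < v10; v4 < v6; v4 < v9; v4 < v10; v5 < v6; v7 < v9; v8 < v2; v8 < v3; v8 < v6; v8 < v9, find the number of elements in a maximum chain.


A chain is a totally ordered subset; we count the number of elements in a maximum chain.
Compute, for each element x, the size of the longest chain ending at x:
  v0: 1
  v1: 1
  v4: 1
  v5: 1
  v7: 1
  v8: 1
  ...
A maximum chain: v1 < v2
Number of elements in the longest chain: 2


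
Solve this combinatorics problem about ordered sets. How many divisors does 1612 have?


Divisors of 1612: [1, 2, 4, 13, 26, 31, 52, 62, 124, 403, 806, 1612]
Count: 12


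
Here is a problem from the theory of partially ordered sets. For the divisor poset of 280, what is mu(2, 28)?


In a divisor lattice, mu(a,b) = mu(b/a) where mu is the classical Mobius function.
b/a = 28/2 = 14
Prime factorization of 14: primes [2, 7]
14 is squarefree with 2 prime factor(s), so mu(14) = (-1)^2 = 1


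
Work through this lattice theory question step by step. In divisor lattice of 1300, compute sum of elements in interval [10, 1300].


Interval [10,1300] in divisors of 1300: [10, 20, 50, 100, 130, 260, 650, 1300]
Sum = 2520


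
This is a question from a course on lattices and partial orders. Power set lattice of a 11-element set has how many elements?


Power set = 2^n.
2^11 = 2048


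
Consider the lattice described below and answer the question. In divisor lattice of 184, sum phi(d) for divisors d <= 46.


Divisors of 184 up to 46: [1, 2, 4, 8, 23, 46]
phi values: [1, 1, 2, 4, 22, 22]
Sum = 52


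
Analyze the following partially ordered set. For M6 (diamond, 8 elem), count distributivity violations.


Distributive law: a ^ (b v c) = (a ^ b) v (a ^ c).
Check all 8^3 = 512 ordered triples (a,b,c).
  e.g. a=a1, b=a2, c=a3: lhs=a1 != rhs=0
  e.g. a=a1, b=a2, c=a4: lhs=a1 != rhs=0
Total violating triples: 120


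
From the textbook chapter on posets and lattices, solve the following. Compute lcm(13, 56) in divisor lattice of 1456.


In a divisor lattice, join = lcm (least common multiple).
gcd(13,56) = 1
lcm(13,56) = 13*56/gcd = 728/1 = 728


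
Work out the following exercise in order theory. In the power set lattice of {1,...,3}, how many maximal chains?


A maximal chain goes from the minimum element to a maximal element via cover relations.
Counting all min-to-max paths in the cover graph.
Total maximal chains: 6


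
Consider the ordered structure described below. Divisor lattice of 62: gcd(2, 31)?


Meet=gcd.
gcd(2,31)=1


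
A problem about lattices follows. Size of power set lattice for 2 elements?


Power set = 2^n.
2^2 = 4


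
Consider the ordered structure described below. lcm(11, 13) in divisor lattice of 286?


Join=lcm.
gcd(11,13)=1
lcm=143


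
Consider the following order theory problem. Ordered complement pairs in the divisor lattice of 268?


Complement pair (a,b): a meet b = bottom, a join b = top.
Here: gcd(a,b)=1 and lcm(a,b)=268, i.e. a*b=268 with a,b coprime.
Pairs found: (1,268), (4,67), (67,4), (268,1)
Total ordered pairs: 4


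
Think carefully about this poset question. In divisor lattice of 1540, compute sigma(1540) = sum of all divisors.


sigma(n) = sum of divisors.
Divisors of 1540: [1, 2, 4, 5, 7, 10, 11, 14, 20, 22, 28, 35, 44, 55, 70, 77, 110, 140, 154, 220, 308, 385, 770, 1540]
Sum = 4032


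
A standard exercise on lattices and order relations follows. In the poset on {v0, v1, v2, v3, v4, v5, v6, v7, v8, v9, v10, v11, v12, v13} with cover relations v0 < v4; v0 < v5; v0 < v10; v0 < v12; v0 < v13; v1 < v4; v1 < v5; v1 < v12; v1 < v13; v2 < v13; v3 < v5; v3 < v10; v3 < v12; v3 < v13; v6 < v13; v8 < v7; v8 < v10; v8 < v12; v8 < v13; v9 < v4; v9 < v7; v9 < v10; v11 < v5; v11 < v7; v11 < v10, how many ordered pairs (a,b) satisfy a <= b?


The order relation is {(a,b) : a <= b}, reflexive so it includes (a,a).
Examples: (v0,v0), (v0,v10), (v0,v12), (v0,v13), (v0,v4), ...
Total ordered pairs: 39


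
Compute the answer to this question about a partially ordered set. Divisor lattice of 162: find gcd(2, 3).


In a divisor lattice, meet = gcd (greatest common divisor).
By Euclidean algorithm or factoring: gcd(2,3) = 1


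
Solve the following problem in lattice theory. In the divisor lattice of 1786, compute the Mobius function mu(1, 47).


In a divisor lattice, mu(a,b) = mu(b/a) where mu is the classical Mobius function.
b/a = 47/1 = 47
Prime factorization of 47: primes [47]
47 is squarefree with 1 prime factor(s), so mu(47) = (-1)^1 = -1


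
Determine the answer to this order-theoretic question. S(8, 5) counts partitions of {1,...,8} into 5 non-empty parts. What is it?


S(n,k) = k*S(n-1,k) + S(n-1,k-1).
S(7,5) = 140, S(7,4) = 350
S(8,5) = 5*140 + 350 = 700 + 350
S(8,5) = 1050


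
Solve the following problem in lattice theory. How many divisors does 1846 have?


Divisors of 1846: [1, 2, 13, 26, 71, 142, 923, 1846]
Count: 8


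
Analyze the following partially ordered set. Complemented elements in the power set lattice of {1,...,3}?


An element a is complemented if some b has a meet b = bottom, a join b = top.
every subset A has complement S\A, so all elements are complemented.
Complemented elements: {}, {1}, {2}, {3}, {1,2}, {1,3}, ... (2 more)
Count: 8


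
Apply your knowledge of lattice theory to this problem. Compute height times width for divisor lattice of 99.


Height = length of longest chain minus 1; width = size of largest antichain.
A maximum chain: 1 | 11 | 33 | 99  (height 3).
A maximum antichain: {3, 11}  (width 2).
Product = 3 * 2 = 6


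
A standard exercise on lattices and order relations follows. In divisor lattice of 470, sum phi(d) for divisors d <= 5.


Divisors of 470 up to 5: [1, 2, 5]
phi values: [1, 1, 4]
Sum = 6


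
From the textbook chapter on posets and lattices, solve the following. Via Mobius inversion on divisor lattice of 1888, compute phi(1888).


phi(n) = n * prod_{p|n} (1 - 1/p).
Prime divisors of 1888: [2, 59]
phi(1888) = 1888 * (1 - 1/2) * (1 - 1/59)
phi(1888) = 928


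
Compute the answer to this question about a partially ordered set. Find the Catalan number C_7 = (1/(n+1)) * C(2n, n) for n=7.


C(n) = C(2n, n) / (n+1).
C(14, 7) = 3432
C(7) = 3432 / 8 = 429


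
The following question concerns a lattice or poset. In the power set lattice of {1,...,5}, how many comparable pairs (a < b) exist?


A comparable pair {a,b} has a < b or b < a in the order.
Count unordered pairs where one element is strictly below the other.
Examples: {{},{1}}, {{},{2}}, {{},{3}}, {{},{4}}, ...
Total comparable pairs: 211


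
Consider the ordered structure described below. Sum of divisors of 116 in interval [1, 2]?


Interval [1,2] in divisors of 116: [1, 2]
Sum = 3


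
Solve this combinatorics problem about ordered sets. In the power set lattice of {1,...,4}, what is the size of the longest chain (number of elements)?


A chain is a totally ordered subset; we count the number of elements in a maximum chain.
Compute, for each element x, the size of the longest chain ending at x:
  {}: 1
  {1}: 2
  {2}: 2
  {3}: 2
  {4}: 2
  {1,2}: 3
  ...
A maximum chain: {} < {1} < {1,2} < {1,2,3} < {1,2,3,4}
Number of elements in the longest chain: 5


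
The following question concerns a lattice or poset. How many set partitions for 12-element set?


B(n) = number of set partitions of an n-element set.
B(n) satisfies the recurrence: B(n+1) = sum_k C(n,k)*B(k).
B(12) = 4213597


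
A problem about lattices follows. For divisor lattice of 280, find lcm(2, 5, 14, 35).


In a divisor lattice, join = lcm (least common multiple).
Compute lcm iteratively: start with first element, then lcm(current, next).
Elements: [2, 5, 14, 35]
lcm(2,5) = 10
lcm(10,14) = 70
lcm(70,35) = 70
Final lcm = 70


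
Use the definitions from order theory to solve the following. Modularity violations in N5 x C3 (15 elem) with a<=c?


Modular law: if a <= c then a v (b ^ c) = (a v b) ^ c.
Check all triples (a,b,c) with a <= c among 15 elements.
  e.g. a=(a,0), b=(c,0), c=(b,0): lhs=(a,0) != rhs=(b,0)
  e.g. a=(a,0), b=(c,1), c=(b,0): lhs=(a,0) != rhs=(b,0)
Total violating triples: 18


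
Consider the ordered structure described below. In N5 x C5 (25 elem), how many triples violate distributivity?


Distributive law: a ^ (b v c) = (a ^ b) v (a ^ c).
Check all 25^3 = 15625 ordered triples (a,b,c).
  e.g. a=(b,0), b=(a,0), c=(c,0): lhs=(b,0) != rhs=(a,0)
  e.g. a=(b,0), b=(a,0), c=(c,1): lhs=(b,0) != rhs=(a,0)
Total violating triples: 250


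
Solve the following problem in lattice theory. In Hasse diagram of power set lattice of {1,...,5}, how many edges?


A cover relation a -< b holds when a < b with no c strictly between.
Cover relations:
  {} -< {1}
  {} -< {2}
  {} -< {3}
  {} -< {4}
  {} -< {5}
  {1} -< {1,2}
  {1} -< {1,3}
  {1} -< {1,4}
  ...72 more
Total: 80


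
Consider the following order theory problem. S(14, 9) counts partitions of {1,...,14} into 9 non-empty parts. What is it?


S(n,k) = k*S(n-1,k) + S(n-1,k-1).
S(13,9) = 359502, S(13,8) = 1899612
S(14,9) = 9*359502 + 1899612 = 3235518 + 1899612
S(14,9) = 5135130


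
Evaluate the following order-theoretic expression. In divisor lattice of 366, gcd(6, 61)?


Meet=gcd.
gcd(6,61)=1


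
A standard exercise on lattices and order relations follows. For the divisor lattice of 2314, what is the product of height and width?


Height = length of longest chain minus 1; width = size of largest antichain.
A maximum chain: 1 | 89 | 1157 | 2314  (height 3).
A maximum antichain: {2, 13, 89}  (width 3).
Product = 3 * 3 = 9


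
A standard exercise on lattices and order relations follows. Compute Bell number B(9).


B(n) = number of set partitions of an n-element set.
B(n) satisfies the recurrence: B(n+1) = sum_k C(n,k)*B(k).
B(9) = 21147


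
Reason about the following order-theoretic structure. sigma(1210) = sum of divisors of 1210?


sigma(n) = sum of divisors.
Divisors of 1210: [1, 2, 5, 10, 11, 22, 55, 110, 121, 242, 605, 1210]
Sum = 2394


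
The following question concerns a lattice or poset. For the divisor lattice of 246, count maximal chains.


A maximal chain goes from the minimum element to a maximal element via cover relations.
Counting all min-to-max paths in the cover graph.
Total maximal chains: 6


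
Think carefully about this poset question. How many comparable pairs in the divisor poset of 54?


A comparable pair {a,b} has a < b or b < a in the order.
Count unordered pairs where one element is strictly below the other.
Examples: {1,2}, {1,3}, {1,6}, {1,9}, ...
Total comparable pairs: 22


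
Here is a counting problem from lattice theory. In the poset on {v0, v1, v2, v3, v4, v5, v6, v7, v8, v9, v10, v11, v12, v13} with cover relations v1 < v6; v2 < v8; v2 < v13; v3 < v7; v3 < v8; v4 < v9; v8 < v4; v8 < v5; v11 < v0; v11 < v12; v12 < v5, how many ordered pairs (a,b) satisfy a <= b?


The order relation is {(a,b) : a <= b}, reflexive so it includes (a,a).
Examples: (v0,v0), (v1,v1), (v1,v6), (v10,v10), (v11,v0), ...
Total ordered pairs: 33


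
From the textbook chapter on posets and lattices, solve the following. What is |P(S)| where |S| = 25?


Power set = 2^n.
2^25 = 33554432


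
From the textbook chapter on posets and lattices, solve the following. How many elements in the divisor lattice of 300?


Divisors of 300: [1, 2, 3, 4, 5, 6, 10, 12, 15, 20, 25, 30, 50, 60, 75, 100, 150, 300]
Count: 18


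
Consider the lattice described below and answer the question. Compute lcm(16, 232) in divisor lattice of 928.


In a divisor lattice, join = lcm (least common multiple).
gcd(16,232) = 8
lcm(16,232) = 16*232/gcd = 3712/8 = 464


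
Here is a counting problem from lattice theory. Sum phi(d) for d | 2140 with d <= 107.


Divisors of 2140 up to 107: [1, 2, 4, 5, 10, 20, 107]
phi values: [1, 1, 2, 4, 4, 8, 106]
Sum = 126


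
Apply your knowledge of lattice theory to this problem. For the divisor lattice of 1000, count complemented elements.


An element a is complemented if some b has a meet b = bottom, a join b = top.
a is complemented iff gcd(a, n/a)=1, i.e. a is a unitary divisor of 1000.
Complemented elements: 1, 8, 125, 1000
Count: 4


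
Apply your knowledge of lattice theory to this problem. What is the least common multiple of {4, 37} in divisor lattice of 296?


In a divisor lattice, join = lcm (least common multiple).
Compute lcm iteratively: start with first element, then lcm(current, next).
Elements: [4, 37]
lcm(4,37) = 148
Final lcm = 148


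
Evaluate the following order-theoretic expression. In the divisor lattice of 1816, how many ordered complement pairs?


Complement pair (a,b): a meet b = bottom, a join b = top.
Here: gcd(a,b)=1 and lcm(a,b)=1816, i.e. a*b=1816 with a,b coprime.
Pairs found: (1,1816), (8,227), (227,8), (1816,1)
Total ordered pairs: 4


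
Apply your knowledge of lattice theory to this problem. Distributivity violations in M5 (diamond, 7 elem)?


Distributive law: a ^ (b v c) = (a ^ b) v (a ^ c).
Check all 7^3 = 343 ordered triples (a,b,c).
  e.g. a=a1, b=a2, c=a3: lhs=a1 != rhs=0
  e.g. a=a1, b=a2, c=a4: lhs=a1 != rhs=0
Total violating triples: 60


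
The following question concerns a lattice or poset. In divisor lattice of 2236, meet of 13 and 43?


In a divisor lattice, meet = gcd (greatest common divisor).
By Euclidean algorithm or factoring: gcd(13,43) = 1


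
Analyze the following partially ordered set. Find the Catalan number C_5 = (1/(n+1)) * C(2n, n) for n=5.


C(n) = C(2n, n) / (n+1).
C(10, 5) = 252
C(5) = 252 / 6 = 42


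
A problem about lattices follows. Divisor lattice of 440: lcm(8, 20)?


Join=lcm.
gcd(8,20)=4
lcm=40


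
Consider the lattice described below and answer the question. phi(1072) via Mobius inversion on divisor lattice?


phi(n) = n * prod_{p|n} (1 - 1/p).
Prime divisors of 1072: [2, 67]
phi(1072) = 1072 * (1 - 1/2) * (1 - 1/67)
phi(1072) = 528


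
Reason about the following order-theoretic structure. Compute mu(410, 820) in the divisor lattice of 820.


In a divisor lattice, mu(a,b) = mu(b/a) where mu is the classical Mobius function.
b/a = 820/410 = 2
Prime factorization of 2: primes [2]
2 is squarefree with 1 prime factor(s), so mu(2) = (-1)^1 = -1


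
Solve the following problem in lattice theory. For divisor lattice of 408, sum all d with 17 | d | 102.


Interval [17,102] in divisors of 408: [17, 34, 51, 102]
Sum = 204


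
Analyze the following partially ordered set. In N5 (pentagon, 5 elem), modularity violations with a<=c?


Modular law: if a <= c then a v (b ^ c) = (a v b) ^ c.
Check all triples (a,b,c) with a <= c among 5 elements.
  e.g. a=a, b=c, c=b: lhs=a != rhs=b
Total violating triples: 1


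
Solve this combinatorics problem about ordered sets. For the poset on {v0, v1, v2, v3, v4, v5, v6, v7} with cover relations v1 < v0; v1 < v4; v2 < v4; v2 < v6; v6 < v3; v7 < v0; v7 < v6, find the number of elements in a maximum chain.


A chain is a totally ordered subset; we count the number of elements in a maximum chain.
Compute, for each element x, the size of the longest chain ending at x:
  v1: 1
  v2: 1
  v5: 1
  v7: 1
  v0: 2
  v4: 2
  ...
A maximum chain: v2 < v6 < v3
Number of elements in the longest chain: 3


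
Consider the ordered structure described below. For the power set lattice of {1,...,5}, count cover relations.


A cover relation a -< b holds when a < b with no c strictly between.
Cover relations:
  {} -< {1}
  {} -< {2}
  {} -< {3}
  {} -< {4}
  {} -< {5}
  {1} -< {1,2}
  {1} -< {1,3}
  {1} -< {1,4}
  ...72 more
Total: 80


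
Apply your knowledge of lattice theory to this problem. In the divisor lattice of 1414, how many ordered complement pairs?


Complement pair (a,b): a meet b = bottom, a join b = top.
Here: gcd(a,b)=1 and lcm(a,b)=1414, i.e. a*b=1414 with a,b coprime.
Pairs found: (1,1414), (2,707), (7,202), (14,101), ... (4 more)
Total ordered pairs: 8


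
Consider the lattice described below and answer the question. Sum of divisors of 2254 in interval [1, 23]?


Interval [1,23] in divisors of 2254: [1, 23]
Sum = 24


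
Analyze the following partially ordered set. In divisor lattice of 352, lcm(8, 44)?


Join=lcm.
gcd(8,44)=4
lcm=88


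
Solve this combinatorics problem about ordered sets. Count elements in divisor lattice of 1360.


Divisors of 1360: [1, 2, 4, 5, 8, 10, 16, 17, 20, 34, 40, 68, 80, 85, 136, 170, 272, 340, 680, 1360]
Count: 20


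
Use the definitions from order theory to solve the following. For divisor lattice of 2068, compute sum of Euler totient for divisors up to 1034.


Divisors of 2068 up to 1034: [1, 2, 4, 11, 22, 44, 47, 94, 188, 517, 1034]
phi values: [1, 1, 2, 10, 10, 20, 46, 46, 92, 460, 460]
Sum = 1148


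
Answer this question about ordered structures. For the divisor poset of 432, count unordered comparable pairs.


A comparable pair {a,b} has a < b or b < a in the order.
Count unordered pairs where one element is strictly below the other.
Examples: {1,2}, {1,3}, {1,4}, {1,6}, ...
Total comparable pairs: 130


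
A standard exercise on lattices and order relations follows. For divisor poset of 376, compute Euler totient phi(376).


phi(n) = n * prod_{p|n} (1 - 1/p).
Prime divisors of 376: [2, 47]
phi(376) = 376 * (1 - 1/2) * (1 - 1/47)
phi(376) = 184


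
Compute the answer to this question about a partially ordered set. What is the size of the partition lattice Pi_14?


B(n) = number of set partitions of an n-element set.
B(n) satisfies the recurrence: B(n+1) = sum_k C(n,k)*B(k).
B(14) = 190899322


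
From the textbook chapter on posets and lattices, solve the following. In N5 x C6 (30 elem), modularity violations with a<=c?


Modular law: if a <= c then a v (b ^ c) = (a v b) ^ c.
Check all triples (a,b,c) with a <= c among 30 elements.
  e.g. a=(a,0), b=(c,0), c=(b,0): lhs=(a,0) != rhs=(b,0)
  e.g. a=(a,0), b=(c,1), c=(b,0): lhs=(a,0) != rhs=(b,0)
Total violating triples: 126


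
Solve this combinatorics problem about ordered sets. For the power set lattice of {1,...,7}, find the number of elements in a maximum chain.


A chain is a totally ordered subset; we count the number of elements in a maximum chain.
Compute, for each element x, the size of the longest chain ending at x:
  {}: 1
  {1}: 2
  {2}: 2
  {3}: 2
  {4}: 2
  {5}: 2
  ...
A maximum chain: {} < {1} < {1,2} < {1,2,3} < {1,2,3,4} < {1,2,3,4,5} < {1,2,3,4,5,6} < {1,2,3,4,5,6,7}
Number of elements in the longest chain: 8


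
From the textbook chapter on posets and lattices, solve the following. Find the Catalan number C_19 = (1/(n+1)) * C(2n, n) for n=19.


C(n) = C(2n, n) / (n+1).
C(38, 19) = 35345263800
C(19) = 35345263800 / 20 = 1767263190


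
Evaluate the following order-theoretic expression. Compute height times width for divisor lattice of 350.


Height = length of longest chain minus 1; width = size of largest antichain.
A maximum chain: 1 | 7 | 35 | 175 | 350  (height 4).
A maximum antichain: {10, 14, 25, 35}  (width 4).
Product = 4 * 4 = 16


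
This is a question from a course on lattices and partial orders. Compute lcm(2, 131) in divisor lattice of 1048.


In a divisor lattice, join = lcm (least common multiple).
gcd(2,131) = 1
lcm(2,131) = 2*131/gcd = 262/1 = 262


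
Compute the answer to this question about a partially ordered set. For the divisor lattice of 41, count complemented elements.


An element a is complemented if some b has a meet b = bottom, a join b = top.
a is complemented iff gcd(a, n/a)=1, i.e. a is a unitary divisor of 41.
Complemented elements: 1, 41
Count: 2


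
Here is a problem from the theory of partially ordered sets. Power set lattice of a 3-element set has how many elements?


Power set = 2^n.
2^3 = 8


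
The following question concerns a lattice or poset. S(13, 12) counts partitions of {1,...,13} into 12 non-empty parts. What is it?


S(n,k) = k*S(n-1,k) + S(n-1,k-1).
S(12,12) = 1, S(12,11) = 66
S(13,12) = 12*1 + 66 = 12 + 66
S(13,12) = 78


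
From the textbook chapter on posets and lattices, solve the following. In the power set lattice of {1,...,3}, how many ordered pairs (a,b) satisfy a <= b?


The order relation is {(a,b) : a <= b}, reflexive so it includes (a,a).
Examples: ({},{}), ({},{1,2}), ({},{1,2,3}), ({},{1,3}), ({},{1}), ...
Total ordered pairs: 27


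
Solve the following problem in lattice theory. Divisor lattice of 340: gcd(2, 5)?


Meet=gcd.
gcd(2,5)=1


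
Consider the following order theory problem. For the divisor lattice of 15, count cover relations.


A cover relation a -< b holds when a < b with no c strictly between.
Cover relations:
  1 -< 3
  1 -< 5
  3 -< 15
  5 -< 15
Total: 4


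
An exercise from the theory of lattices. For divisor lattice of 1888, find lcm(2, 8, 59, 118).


In a divisor lattice, join = lcm (least common multiple).
Compute lcm iteratively: start with first element, then lcm(current, next).
Elements: [2, 8, 59, 118]
lcm(2,8) = 8
lcm(8,59) = 472
lcm(472,118) = 472
Final lcm = 472


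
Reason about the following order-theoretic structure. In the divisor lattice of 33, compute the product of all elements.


Divisors of 33: [1, 3, 11, 33]
Product = n^(d(n)/2) = 33^(4/2)
Product = 1089


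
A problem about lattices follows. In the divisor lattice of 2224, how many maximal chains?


A maximal chain goes from the minimum element to a maximal element via cover relations.
Counting all min-to-max paths in the cover graph.
Total maximal chains: 5


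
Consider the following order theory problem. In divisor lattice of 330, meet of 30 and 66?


In a divisor lattice, meet = gcd (greatest common divisor).
By Euclidean algorithm or factoring: gcd(30,66) = 6


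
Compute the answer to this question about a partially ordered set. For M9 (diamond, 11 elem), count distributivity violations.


Distributive law: a ^ (b v c) = (a ^ b) v (a ^ c).
Check all 11^3 = 1331 ordered triples (a,b,c).
  e.g. a=a1, b=a2, c=a3: lhs=a1 != rhs=0
  e.g. a=a1, b=a2, c=a4: lhs=a1 != rhs=0
Total violating triples: 504


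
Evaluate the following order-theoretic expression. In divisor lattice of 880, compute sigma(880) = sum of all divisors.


sigma(n) = sum of divisors.
Divisors of 880: [1, 2, 4, 5, 8, 10, 11, 16, 20, 22, 40, 44, 55, 80, 88, 110, 176, 220, 440, 880]
Sum = 2232


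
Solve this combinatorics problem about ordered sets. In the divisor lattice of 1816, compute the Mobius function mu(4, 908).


In a divisor lattice, mu(a,b) = mu(b/a) where mu is the classical Mobius function.
b/a = 908/4 = 227
Prime factorization of 227: primes [227]
227 is squarefree with 1 prime factor(s), so mu(227) = (-1)^1 = -1


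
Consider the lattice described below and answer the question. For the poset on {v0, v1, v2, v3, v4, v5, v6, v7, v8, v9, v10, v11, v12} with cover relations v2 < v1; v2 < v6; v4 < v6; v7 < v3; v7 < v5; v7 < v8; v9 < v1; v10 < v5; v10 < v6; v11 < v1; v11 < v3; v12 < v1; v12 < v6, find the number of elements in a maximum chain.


A chain is a totally ordered subset; we count the number of elements in a maximum chain.
Compute, for each element x, the size of the longest chain ending at x:
  v0: 1
  v2: 1
  v4: 1
  v7: 1
  v9: 1
  v10: 1
  ...
A maximum chain: v2 < v1
Number of elements in the longest chain: 2


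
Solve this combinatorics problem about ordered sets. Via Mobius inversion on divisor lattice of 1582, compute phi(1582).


phi(n) = n * prod_{p|n} (1 - 1/p).
Prime divisors of 1582: [2, 7, 113]
phi(1582) = 1582 * (1 - 1/2) * (1 - 1/7) * (1 - 1/113)
phi(1582) = 672


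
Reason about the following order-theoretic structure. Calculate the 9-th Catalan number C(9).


C(n) = C(2n, n) / (n+1).
C(18, 9) = 48620
C(9) = 48620 / 10 = 4862


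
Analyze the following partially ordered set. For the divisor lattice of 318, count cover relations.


A cover relation a -< b holds when a < b with no c strictly between.
Cover relations:
  1 -< 2
  1 -< 3
  1 -< 53
  2 -< 6
  2 -< 106
  3 -< 6
  3 -< 159
  6 -< 318
  ...4 more
Total: 12


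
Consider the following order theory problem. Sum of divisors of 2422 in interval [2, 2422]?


Interval [2,2422] in divisors of 2422: [2, 14, 346, 2422]
Sum = 2784


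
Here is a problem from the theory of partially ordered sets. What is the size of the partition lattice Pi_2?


B(n) = number of set partitions of an n-element set.
B(n) satisfies the recurrence: B(n+1) = sum_k C(n,k)*B(k).
B(2) = 2


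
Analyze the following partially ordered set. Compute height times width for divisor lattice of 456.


Height = length of longest chain minus 1; width = size of largest antichain.
A maximum chain: 1 | 19 | 57 | 114 | 228 | 456  (height 5).
A maximum antichain: {4, 6, 38, 57}  (width 4).
Product = 5 * 4 = 20


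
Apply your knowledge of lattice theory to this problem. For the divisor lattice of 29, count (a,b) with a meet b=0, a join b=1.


Complement pair (a,b): a meet b = bottom, a join b = top.
Here: gcd(a,b)=1 and lcm(a,b)=29, i.e. a*b=29 with a,b coprime.
Pairs found: (1,29), (29,1)
Total ordered pairs: 2


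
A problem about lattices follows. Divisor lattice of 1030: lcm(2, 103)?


Join=lcm.
gcd(2,103)=1
lcm=206


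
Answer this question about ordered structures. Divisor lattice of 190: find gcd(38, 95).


In a divisor lattice, meet = gcd (greatest common divisor).
By Euclidean algorithm or factoring: gcd(38,95) = 19


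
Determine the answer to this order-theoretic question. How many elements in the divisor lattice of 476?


Divisors of 476: [1, 2, 4, 7, 14, 17, 28, 34, 68, 119, 238, 476]
Count: 12


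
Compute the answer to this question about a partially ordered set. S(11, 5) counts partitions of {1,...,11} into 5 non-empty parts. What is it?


S(n,k) = k*S(n-1,k) + S(n-1,k-1).
S(10,5) = 42525, S(10,4) = 34105
S(11,5) = 5*42525 + 34105 = 212625 + 34105
S(11,5) = 246730


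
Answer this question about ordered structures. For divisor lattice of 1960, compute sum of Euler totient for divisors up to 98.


Divisors of 1960 up to 98: [1, 2, 4, 5, 7, 8, 10, 14, 20, 28, 35, 40, 49, 56, 70, 98]
phi values: [1, 1, 2, 4, 6, 4, 4, 6, 8, 12, 24, 16, 42, 24, 24, 42]
Sum = 220


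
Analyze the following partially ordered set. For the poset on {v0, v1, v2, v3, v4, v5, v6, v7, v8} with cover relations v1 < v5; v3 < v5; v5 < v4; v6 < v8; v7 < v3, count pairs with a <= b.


The order relation is {(a,b) : a <= b}, reflexive so it includes (a,a).
Examples: (v0,v0), (v1,v1), (v1,v4), (v1,v5), (v2,v2), ...
Total ordered pairs: 18


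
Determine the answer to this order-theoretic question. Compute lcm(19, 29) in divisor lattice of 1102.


In a divisor lattice, join = lcm (least common multiple).
gcd(19,29) = 1
lcm(19,29) = 19*29/gcd = 551/1 = 551


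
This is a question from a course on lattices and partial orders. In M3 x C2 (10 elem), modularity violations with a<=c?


Modular law: if a <= c then a v (b ^ c) = (a v b) ^ c.
Check all triples (a,b,c) with a <= c among 10 elements.
This lattice is modular (diamonds M_m and their chain-products are modular).
Total violating triples: 0


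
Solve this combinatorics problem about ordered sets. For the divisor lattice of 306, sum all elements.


sigma(n) = sum of divisors.
Divisors of 306: [1, 2, 3, 6, 9, 17, 18, 34, 51, 102, 153, 306]
Sum = 702


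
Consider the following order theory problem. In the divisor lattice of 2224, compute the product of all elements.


Divisors of 2224: [1, 2, 4, 8, 16, 139, 278, 556, 1112, 2224]
Product = n^(d(n)/2) = 2224^(10/2)
Product = 54409397219098624


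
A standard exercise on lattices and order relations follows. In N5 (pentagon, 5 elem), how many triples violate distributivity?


Distributive law: a ^ (b v c) = (a ^ b) v (a ^ c).
Check all 5^3 = 125 ordered triples (a,b,c).
  e.g. a=b, b=a, c=c: lhs=b != rhs=a
  e.g. a=b, b=c, c=a: lhs=b != rhs=a
Total violating triples: 2


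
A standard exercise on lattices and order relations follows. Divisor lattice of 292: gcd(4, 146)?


Meet=gcd.
gcd(4,146)=2


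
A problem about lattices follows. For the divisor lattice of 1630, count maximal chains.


A maximal chain goes from the minimum element to a maximal element via cover relations.
Counting all min-to-max paths in the cover graph.
Total maximal chains: 6


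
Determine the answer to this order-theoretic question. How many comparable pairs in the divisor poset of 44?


A comparable pair {a,b} has a < b or b < a in the order.
Count unordered pairs where one element is strictly below the other.
Examples: {1,2}, {1,4}, {1,11}, {1,22}, ...
Total comparable pairs: 12


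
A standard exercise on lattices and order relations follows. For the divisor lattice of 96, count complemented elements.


An element a is complemented if some b has a meet b = bottom, a join b = top.
a is complemented iff gcd(a, n/a)=1, i.e. a is a unitary divisor of 96.
Complemented elements: 1, 3, 32, 96
Count: 4
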